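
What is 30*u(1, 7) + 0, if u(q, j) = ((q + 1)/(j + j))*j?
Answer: 30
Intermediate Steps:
u(q, j) = 1/2 + q/2 (u(q, j) = ((1 + q)/((2*j)))*j = ((1 + q)*(1/(2*j)))*j = ((1 + q)/(2*j))*j = 1/2 + q/2)
30*u(1, 7) + 0 = 30*(1/2 + (1/2)*1) + 0 = 30*(1/2 + 1/2) + 0 = 30*1 + 0 = 30 + 0 = 30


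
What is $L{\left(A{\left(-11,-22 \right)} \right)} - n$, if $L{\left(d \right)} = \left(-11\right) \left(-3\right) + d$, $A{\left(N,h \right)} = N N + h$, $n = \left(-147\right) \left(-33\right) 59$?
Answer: $-286077$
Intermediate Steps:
$n = 286209$ ($n = 4851 \cdot 59 = 286209$)
$A{\left(N,h \right)} = h + N^{2}$ ($A{\left(N,h \right)} = N^{2} + h = h + N^{2}$)
$L{\left(d \right)} = 33 + d$
$L{\left(A{\left(-11,-22 \right)} \right)} - n = \left(33 - \left(22 - \left(-11\right)^{2}\right)\right) - 286209 = \left(33 + \left(-22 + 121\right)\right) - 286209 = \left(33 + 99\right) - 286209 = 132 - 286209 = -286077$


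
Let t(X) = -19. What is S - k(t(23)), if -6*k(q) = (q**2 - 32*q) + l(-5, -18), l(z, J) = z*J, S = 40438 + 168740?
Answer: 418709/2 ≈ 2.0935e+5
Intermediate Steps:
S = 209178
l(z, J) = J*z
k(q) = -15 - q**2/6 + 16*q/3 (k(q) = -((q**2 - 32*q) - 18*(-5))/6 = -((q**2 - 32*q) + 90)/6 = -(90 + q**2 - 32*q)/6 = -15 - q**2/6 + 16*q/3)
S - k(t(23)) = 209178 - (-15 - 1/6*(-19)**2 + (16/3)*(-19)) = 209178 - (-15 - 1/6*361 - 304/3) = 209178 - (-15 - 361/6 - 304/3) = 209178 - 1*(-353/2) = 209178 + 353/2 = 418709/2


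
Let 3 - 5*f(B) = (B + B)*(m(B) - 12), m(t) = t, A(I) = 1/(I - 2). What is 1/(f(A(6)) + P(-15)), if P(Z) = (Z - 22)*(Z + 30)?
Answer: -40/22129 ≈ -0.0018076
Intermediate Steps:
A(I) = 1/(-2 + I)
f(B) = ⅗ - 2*B*(-12 + B)/5 (f(B) = ⅗ - (B + B)*(B - 12)/5 = ⅗ - 2*B*(-12 + B)/5)
P(Z) = (-22 + Z)*(30 + Z)
1/(f(A(6)) + P(-15)) = 1/((⅗ - 2/(5*(-2 + 6)²) + 24/(5*(-2 + 6))) + (-660 + (-15)² + 8*(-15))) = 1/((⅗ - 2*(1/4)²/5 + (24/5)/4) + (-660 + 225 - 120)) = 1/((⅗ - 2*(¼)²/5 + (24/5)*(¼)) - 555) = 1/((⅗ - ⅖*1/16 + 6/5) - 555) = 1/((⅗ - 1/40 + 6/5) - 555) = 1/(71/40 - 555) = 1/(-22129/40) = -40/22129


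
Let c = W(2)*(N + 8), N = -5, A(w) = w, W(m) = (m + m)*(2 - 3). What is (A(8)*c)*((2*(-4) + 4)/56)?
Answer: 48/7 ≈ 6.8571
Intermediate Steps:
W(m) = -2*m (W(m) = (2*m)*(-1) = -2*m)
c = -12 (c = (-2*2)*(-5 + 8) = -4*3 = -12)
(A(8)*c)*((2*(-4) + 4)/56) = (8*(-12))*((2*(-4) + 4)/56) = -96*(-8 + 4)/56 = -(-384)/56 = -96*(-1/14) = 48/7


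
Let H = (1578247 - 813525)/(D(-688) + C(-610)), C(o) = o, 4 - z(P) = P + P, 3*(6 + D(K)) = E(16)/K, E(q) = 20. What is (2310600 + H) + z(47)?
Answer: 734026422558/317861 ≈ 2.3093e+6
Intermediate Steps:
D(K) = -6 + 20/(3*K) (D(K) = -6 + (20/K)/3 = -6 + 20/(3*K))
z(P) = 4 - 2*P (z(P) = 4 - (P + P) = 4 - 2*P)
H = -394596552/317861 (H = (1578247 - 813525)/((-6 + (20/3)/(-688)) - 610) = 764722/((-6 + (20/3)*(-1/688)) - 610) = 764722/((-6 - 5/516) - 610) = 764722/(-3101/516 - 610) = 764722/(-317861/516) = 764722*(-516/317861) = -394596552/317861 ≈ -1241.4)
(2310600 + H) + z(47) = (2310600 - 394596552/317861) + (4 - 2*47) = 734055030048/317861 + (4 - 94) = 734055030048/317861 - 90 = 734026422558/317861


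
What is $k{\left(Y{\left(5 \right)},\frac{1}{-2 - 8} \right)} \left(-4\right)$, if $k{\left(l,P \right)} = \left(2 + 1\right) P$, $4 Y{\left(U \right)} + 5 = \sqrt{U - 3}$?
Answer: $\frac{6}{5} \approx 1.2$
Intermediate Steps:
$Y{\left(U \right)} = - \frac{5}{4} + \frac{\sqrt{-3 + U}}{4}$ ($Y{\left(U \right)} = - \frac{5}{4} + \frac{\sqrt{U - 3}}{4} = - \frac{5}{4} + \frac{\sqrt{-3 + U}}{4}$)
$k{\left(l,P \right)} = 3 P$
$k{\left(Y{\left(5 \right)},\frac{1}{-2 - 8} \right)} \left(-4\right) = \frac{3}{-2 - 8} \left(-4\right) = \frac{3}{-10} \left(-4\right) = 3 \left(- \frac{1}{10}\right) \left(-4\right) = \left(- \frac{3}{10}\right) \left(-4\right) = \frac{6}{5}$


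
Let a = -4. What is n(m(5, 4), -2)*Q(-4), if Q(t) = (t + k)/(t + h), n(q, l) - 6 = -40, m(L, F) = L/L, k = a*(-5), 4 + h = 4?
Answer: 136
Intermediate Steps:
h = 0 (h = -4 + 4 = 0)
k = 20 (k = -4*(-5) = 20)
m(L, F) = 1
n(q, l) = -34 (n(q, l) = 6 - 40 = -34)
Q(t) = (20 + t)/t (Q(t) = (t + 20)/(t + 0) = (20 + t)/t)
n(m(5, 4), -2)*Q(-4) = -34*(20 - 4)/(-4) = -(-17)*16/2 = -34*(-4) = 136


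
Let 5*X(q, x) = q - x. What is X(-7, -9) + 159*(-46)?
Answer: -36568/5 ≈ -7313.6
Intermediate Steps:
X(q, x) = -x/5 + q/5 (X(q, x) = (q - x)/5 = -x/5 + q/5)
X(-7, -9) + 159*(-46) = (-1/5*(-9) + (1/5)*(-7)) + 159*(-46) = (9/5 - 7/5) - 7314 = 2/5 - 7314 = -36568/5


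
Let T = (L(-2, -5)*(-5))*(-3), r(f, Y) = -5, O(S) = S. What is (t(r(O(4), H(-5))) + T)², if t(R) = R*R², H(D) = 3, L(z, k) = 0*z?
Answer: 15625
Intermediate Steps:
L(z, k) = 0
t(R) = R³
T = 0 (T = (0*(-5))*(-3) = 0*(-3) = 0)
(t(r(O(4), H(-5))) + T)² = ((-5)³ + 0)² = (-125 + 0)² = (-125)² = 15625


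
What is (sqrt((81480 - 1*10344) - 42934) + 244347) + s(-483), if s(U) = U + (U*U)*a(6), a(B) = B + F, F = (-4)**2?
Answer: 5376222 + sqrt(28202) ≈ 5.3764e+6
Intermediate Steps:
F = 16
a(B) = 16 + B (a(B) = B + 16 = 16 + B)
s(U) = U + 22*U**2 (s(U) = U + (U*U)*(16 + 6) = U + U**2*22 = U + 22*U**2)
(sqrt((81480 - 1*10344) - 42934) + 244347) + s(-483) = (sqrt((81480 - 1*10344) - 42934) + 244347) - 483*(1 + 22*(-483)) = (sqrt((81480 - 10344) - 42934) + 244347) - 483*(1 - 10626) = (sqrt(71136 - 42934) + 244347) - 483*(-10625) = (sqrt(28202) + 244347) + 5131875 = (244347 + sqrt(28202)) + 5131875 = 5376222 + sqrt(28202)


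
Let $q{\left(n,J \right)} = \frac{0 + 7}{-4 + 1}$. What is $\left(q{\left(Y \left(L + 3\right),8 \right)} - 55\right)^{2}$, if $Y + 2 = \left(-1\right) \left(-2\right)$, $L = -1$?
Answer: $\frac{29584}{9} \approx 3287.1$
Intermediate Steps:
$Y = 0$ ($Y = -2 - -2 = -2 + 2 = 0$)
$q{\left(n,J \right)} = - \frac{7}{3}$ ($q{\left(n,J \right)} = \frac{7}{-3} = 7 \left(- \frac{1}{3}\right) = - \frac{7}{3}$)
$\left(q{\left(Y \left(L + 3\right),8 \right)} - 55\right)^{2} = \left(- \frac{7}{3} - 55\right)^{2} = \left(- \frac{172}{3}\right)^{2} = \frac{29584}{9}$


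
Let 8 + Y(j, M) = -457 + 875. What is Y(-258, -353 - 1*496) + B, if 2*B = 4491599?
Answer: 4492419/2 ≈ 2.2462e+6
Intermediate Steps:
Y(j, M) = 410 (Y(j, M) = -8 + (-457 + 875) = -8 + 418 = 410)
B = 4491599/2 (B = (1/2)*4491599 = 4491599/2 ≈ 2.2458e+6)
Y(-258, -353 - 1*496) + B = 410 + 4491599/2 = 4492419/2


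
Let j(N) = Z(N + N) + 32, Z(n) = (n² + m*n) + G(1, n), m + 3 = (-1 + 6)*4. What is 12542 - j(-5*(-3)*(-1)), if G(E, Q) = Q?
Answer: 12150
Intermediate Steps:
m = 17 (m = -3 + (-1 + 6)*4 = -3 + 5*4 = -3 + 20 = 17)
Z(n) = n² + 18*n (Z(n) = (n² + 17*n) + n = n² + 18*n)
j(N) = 32 + 2*N*(18 + 2*N) (j(N) = (N + N)*(18 + (N + N)) + 32 = (2*N)*(18 + 2*N) + 32 = 2*N*(18 + 2*N) + 32 = 32 + 2*N*(18 + 2*N))
12542 - j(-5*(-3)*(-1)) = 12542 - (32 + 4*(-5*(-3)*(-1))² + 36*(-5*(-3)*(-1))) = 12542 - (32 + 4*(15*(-1))² + 36*(15*(-1))) = 12542 - (32 + 4*(-15)² + 36*(-15)) = 12542 - (32 + 4*225 - 540) = 12542 - (32 + 900 - 540) = 12542 - 1*392 = 12542 - 392 = 12150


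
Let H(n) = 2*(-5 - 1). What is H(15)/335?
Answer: -12/335 ≈ -0.035821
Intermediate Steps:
H(n) = -12 (H(n) = 2*(-6) = -12)
H(15)/335 = -12/335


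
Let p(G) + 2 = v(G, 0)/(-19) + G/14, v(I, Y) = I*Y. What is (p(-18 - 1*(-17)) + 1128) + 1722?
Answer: 39871/14 ≈ 2847.9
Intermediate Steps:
p(G) = -2 + G/14 (p(G) = -2 + ((G*0)/(-19) + G/14) = -2 + (0*(-1/19) + G*(1/14)) = -2 + (0 + G/14) = -2 + G/14)
(p(-18 - 1*(-17)) + 1128) + 1722 = ((-2 + (-18 - 1*(-17))/14) + 1128) + 1722 = ((-2 + (-18 + 17)/14) + 1128) + 1722 = ((-2 + (1/14)*(-1)) + 1128) + 1722 = ((-2 - 1/14) + 1128) + 1722 = (-29/14 + 1128) + 1722 = 15763/14 + 1722 = 39871/14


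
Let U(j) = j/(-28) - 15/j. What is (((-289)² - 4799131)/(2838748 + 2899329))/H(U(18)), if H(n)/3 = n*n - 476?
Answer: 138638934/239799975907 ≈ 0.00057814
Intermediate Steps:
U(j) = -15/j - j/28 (U(j) = j*(-1/28) - 15/j = -j/28 - 15/j = -15/j - j/28)
H(n) = -1428 + 3*n² (H(n) = 3*(n*n - 476) = 3*(n² - 476) = 3*(-476 + n²) = -1428 + 3*n²)
(((-289)² - 4799131)/(2838748 + 2899329))/H(U(18)) = (((-289)² - 4799131)/(2838748 + 2899329))/(-1428 + 3*(-15/18 - 1/28*18)²) = ((83521 - 4799131)/5738077)/(-1428 + 3*(-15*1/18 - 9/14)²) = (-4715610*1/5738077)/(-1428 + 3*(-⅚ - 9/14)²) = -4715610/(5738077*(-1428 + 3*(-31/21)²)) = -4715610/(5738077*(-1428 + 3*(961/441))) = -4715610/(5738077*(-1428 + 961/147)) = -4715610/(5738077*(-208955/147)) = -4715610/5738077*(-147/208955) = 138638934/239799975907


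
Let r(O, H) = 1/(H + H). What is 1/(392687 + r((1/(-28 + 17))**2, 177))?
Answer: 354/139011199 ≈ 2.5466e-6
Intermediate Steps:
r(O, H) = 1/(2*H)
1/(392687 + r((1/(-28 + 17))**2, 177)) = 1/(392687 + (1/2)/177) = 1/(392687 + (1/2)*(1/177)) = 1/(392687 + 1/354) = 1/(139011199/354) = 354/139011199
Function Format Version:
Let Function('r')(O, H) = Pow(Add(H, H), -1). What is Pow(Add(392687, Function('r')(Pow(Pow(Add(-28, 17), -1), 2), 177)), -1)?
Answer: Rational(354, 139011199) ≈ 2.5466e-6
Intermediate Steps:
Function('r')(O, H) = Mul(Rational(1, 2), Pow(H, -1)) (Function('r')(O, H) = Pow(Mul(2, H), -1) = Mul(Rational(1, 2), Pow(H, -1)))
Pow(Add(392687, Function('r')(Pow(Pow(Add(-28, 17), -1), 2), 177)), -1) = Pow(Add(392687, Mul(Rational(1, 2), Pow(177, -1))), -1) = Pow(Add(392687, Mul(Rational(1, 2), Rational(1, 177))), -1) = Pow(Add(392687, Rational(1, 354)), -1) = Pow(Rational(139011199, 354), -1) = Rational(354, 139011199)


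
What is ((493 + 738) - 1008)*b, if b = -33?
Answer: -7359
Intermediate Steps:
((493 + 738) - 1008)*b = ((493 + 738) - 1008)*(-33) = (1231 - 1008)*(-33) = 223*(-33) = -7359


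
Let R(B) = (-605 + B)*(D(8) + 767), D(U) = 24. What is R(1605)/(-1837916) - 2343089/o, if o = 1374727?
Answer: -1348452454881/631658187233 ≈ -2.1348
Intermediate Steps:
R(B) = -478555 + 791*B (R(B) = (-605 + B)*(24 + 767) = (-605 + B)*791 = -478555 + 791*B)
R(1605)/(-1837916) - 2343089/o = (-478555 + 791*1605)/(-1837916) - 2343089/1374727 = (-478555 + 1269555)*(-1/1837916) - 2343089*1/1374727 = 791000*(-1/1837916) - 2343089/1374727 = -197750/459479 - 2343089/1374727 = -1348452454881/631658187233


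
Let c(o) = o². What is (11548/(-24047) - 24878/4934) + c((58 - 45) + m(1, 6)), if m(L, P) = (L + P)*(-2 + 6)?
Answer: 99395948720/59323949 ≈ 1675.5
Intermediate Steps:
m(L, P) = 4*L + 4*P (m(L, P) = (L + P)*4 = 4*L + 4*P)
(11548/(-24047) - 24878/4934) + c((58 - 45) + m(1, 6)) = (11548/(-24047) - 24878/4934) + ((58 - 45) + (4*1 + 4*6))² = (11548*(-1/24047) - 24878*1/4934) + (13 + (4 + 24))² = (-11548/24047 - 12439/2467) + (13 + 28)² = -327609549/59323949 + 41² = -327609549/59323949 + 1681 = 99395948720/59323949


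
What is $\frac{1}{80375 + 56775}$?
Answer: $\frac{1}{137150} \approx 7.2913 \cdot 10^{-6}$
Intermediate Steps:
$\frac{1}{80375 + 56775} = \frac{1}{137150}$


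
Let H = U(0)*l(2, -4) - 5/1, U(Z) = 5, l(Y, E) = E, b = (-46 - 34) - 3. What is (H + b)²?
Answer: 11664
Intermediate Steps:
b = -83 (b = -80 - 3 = -83)
H = -25 (H = 5*(-4) - 5/1 = -20 - 5*1 = -20 - 5 = -25)
(H + b)² = (-25 - 83)² = (-108)² = 11664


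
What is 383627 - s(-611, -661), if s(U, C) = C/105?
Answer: 40281496/105 ≈ 3.8363e+5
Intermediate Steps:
s(U, C) = C/105 (s(U, C) = C*(1/105) = C/105)
383627 - s(-611, -661) = 383627 - (-661)/105 = 383627 - 1*(-661/105) = 383627 + 661/105 = 40281496/105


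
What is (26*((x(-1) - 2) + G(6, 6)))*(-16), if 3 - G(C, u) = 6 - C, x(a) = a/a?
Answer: -832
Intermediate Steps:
x(a) = 1
G(C, u) = -3 + C (G(C, u) = 3 - (6 - C) = 3 + (-6 + C) = -3 + C)
(26*((x(-1) - 2) + G(6, 6)))*(-16) = (26*((1 - 2) + (-3 + 6)))*(-16) = (26*(-1 + 3))*(-16) = (26*2)*(-16) = 52*(-16) = -832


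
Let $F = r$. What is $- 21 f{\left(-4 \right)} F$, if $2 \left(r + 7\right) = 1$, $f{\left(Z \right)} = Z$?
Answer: $-546$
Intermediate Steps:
$r = - \frac{13}{2}$ ($r = -7 + \frac{1}{2} \cdot 1 = -7 + \frac{1}{2} = - \frac{13}{2} \approx -6.5$)
$F = - \frac{13}{2} \approx -6.5$
$- 21 f{\left(-4 \right)} F = \left(-21\right) \left(-4\right) \left(- \frac{13}{2}\right) = 84 \left(- \frac{13}{2}\right) = -546$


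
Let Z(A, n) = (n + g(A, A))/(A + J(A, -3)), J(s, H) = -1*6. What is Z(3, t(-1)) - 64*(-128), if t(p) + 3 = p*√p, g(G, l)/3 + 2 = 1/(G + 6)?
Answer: 73754/9 + I/3 ≈ 8194.9 + 0.33333*I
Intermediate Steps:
J(s, H) = -6
g(G, l) = -6 + 3/(6 + G) (g(G, l) = -6 + 3/(G + 6) = -6 + 3/(6 + G))
t(p) = -3 + p^(3/2) (t(p) = -3 + p*√p = -3 + p^(3/2))
Z(A, n) = (n + 3*(-11 - 2*A)/(6 + A))/(-6 + A) (Z(A, n) = (n + 3*(-11 - 2*A)/(6 + A))/(A - 6) = (n + 3*(-11 - 2*A)/(6 + A))/(-6 + A))
Z(3, t(-1)) - 64*(-128) = (-33 - 6*3 + (-3 + (-1)^(3/2))*(6 + 3))/((-6 + 3)*(6 + 3)) - 64*(-128) = (-33 - 18 + (-3 - I)*9)/(-3*9) + 8192 = -⅓*⅑*(-33 - 18 + (-27 - 9*I)) + 8192 = -⅓*⅑*(-78 - 9*I) + 8192 = (26/9 + I/3) + 8192 = 73754/9 + I/3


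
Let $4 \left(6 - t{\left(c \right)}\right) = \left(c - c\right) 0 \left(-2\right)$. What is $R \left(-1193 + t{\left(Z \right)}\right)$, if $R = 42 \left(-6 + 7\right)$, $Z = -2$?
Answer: $-49854$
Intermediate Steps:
$R = 42$ ($R = 42 \cdot 1 = 42$)
$t{\left(c \right)} = 6$ ($t{\left(c \right)} = 6 - \frac{\left(c - c\right) 0 \left(-2\right)}{4} = 6 - \frac{0 \cdot 0 \left(-2\right)}{4} = 6 - \frac{0 \left(-2\right)}{4} = 6 - 0 = 6 + 0 = 6$)
$R \left(-1193 + t{\left(Z \right)}\right) = 42 \left(-1193 + 6\right) = 42 \left(-1187\right) = -49854$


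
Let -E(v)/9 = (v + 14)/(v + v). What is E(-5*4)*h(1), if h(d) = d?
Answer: -27/20 ≈ -1.3500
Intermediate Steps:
E(v) = -9*(14 + v)/(2*v) (E(v) = -9*(v + 14)/(v + v) = -9*(14 + v)/(2*v))
E(-5*4)*h(1) = (-9/2 - 63/((-5*4)))*1 = (-9/2 - 63/(-20))*1 = (-9/2 - 63*(-1/20))*1 = (-9/2 + 63/20)*1 = -27/20*1 = -27/20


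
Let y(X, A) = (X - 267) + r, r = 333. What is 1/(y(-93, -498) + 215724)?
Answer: 1/215697 ≈ 4.6361e-6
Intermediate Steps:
y(X, A) = 66 + X (y(X, A) = (X - 267) + 333 = (-267 + X) + 333 = 66 + X)
1/(y(-93, -498) + 215724) = 1/((66 - 93) + 215724) = 1/(-27 + 215724) = 1/215697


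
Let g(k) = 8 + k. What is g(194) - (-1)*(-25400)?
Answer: -25198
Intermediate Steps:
g(194) - (-1)*(-25400) = (8 + 194) - (-1)*(-25400) = 202 - 1*25400 = 202 - 25400 = -25198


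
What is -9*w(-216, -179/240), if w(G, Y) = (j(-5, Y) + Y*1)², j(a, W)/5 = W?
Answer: -288369/1600 ≈ -180.23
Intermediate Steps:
j(a, W) = 5*W
w(G, Y) = 36*Y² (w(G, Y) = (5*Y + Y*1)² = (5*Y + Y)² = (6*Y)² = 36*Y²)
-9*w(-216, -179/240) = -324*(-179/240)² = -324*32041/57600 = -9*32041/1600 = -288369/1600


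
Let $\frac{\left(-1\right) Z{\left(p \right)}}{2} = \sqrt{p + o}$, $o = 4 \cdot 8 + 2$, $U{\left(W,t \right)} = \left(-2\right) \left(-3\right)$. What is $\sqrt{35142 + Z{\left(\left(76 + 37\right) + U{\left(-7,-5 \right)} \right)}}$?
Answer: $\sqrt{35142 - 6 \sqrt{17}} \approx 187.4$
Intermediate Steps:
$U{\left(W,t \right)} = 6$
$o = 34$ ($o = 32 + 2 = 34$)
$Z{\left(p \right)} = - 2 \sqrt{34 + p}$ ($Z{\left(p \right)} = - 2 \sqrt{p + 34} = - 2 \sqrt{34 + p}$)
$\sqrt{35142 + Z{\left(\left(76 + 37\right) + U{\left(-7,-5 \right)} \right)}} = \sqrt{35142 - 2 \sqrt{34 + \left(\left(76 + 37\right) + 6\right)}} = \sqrt{35142 - 2 \sqrt{34 + \left(113 + 6\right)}} = \sqrt{35142 - 2 \sqrt{34 + 119}} = \sqrt{35142 - 2 \sqrt{153}} = \sqrt{35142 - 2 \cdot 3 \sqrt{17}} = \sqrt{35142 - 6 \sqrt{17}}$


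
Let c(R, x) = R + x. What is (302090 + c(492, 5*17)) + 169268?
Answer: 471935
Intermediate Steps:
(302090 + c(492, 5*17)) + 169268 = (302090 + (492 + 5*17)) + 169268 = (302090 + (492 + 85)) + 169268 = (302090 + 577) + 169268 = 302667 + 169268 = 471935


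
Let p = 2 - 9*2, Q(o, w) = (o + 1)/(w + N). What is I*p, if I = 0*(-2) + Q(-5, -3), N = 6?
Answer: 64/3 ≈ 21.333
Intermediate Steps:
Q(o, w) = (1 + o)/(6 + w) (Q(o, w) = (o + 1)/(w + 6) = (1 + o)/(6 + w))
p = -16 (p = 2 - 18 = -16)
I = -4/3 (I = 0*(-2) + (1 - 5)/(6 - 3) = 0 - 4/3 = -4/3 ≈ -1.3333)
I*p = -4/3*(-16) = 64/3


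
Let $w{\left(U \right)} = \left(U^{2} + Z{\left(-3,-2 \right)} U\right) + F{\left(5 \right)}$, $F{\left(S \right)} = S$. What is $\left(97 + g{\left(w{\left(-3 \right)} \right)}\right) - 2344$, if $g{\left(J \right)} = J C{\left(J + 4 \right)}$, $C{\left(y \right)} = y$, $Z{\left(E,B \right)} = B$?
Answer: $-1767$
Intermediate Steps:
$w{\left(U \right)} = 5 + U^{2} - 2 U$ ($w{\left(U \right)} = \left(U^{2} - 2 U\right) + 5 = 5 + U^{2} - 2 U$)
$g{\left(J \right)} = J \left(4 + J\right)$ ($g{\left(J \right)} = J \left(J + 4\right) = J \left(4 + J\right)$)
$\left(97 + g{\left(w{\left(-3 \right)} \right)}\right) - 2344 = \left(97 + \left(5 + \left(-3\right)^{2} - -6\right) \left(4 + \left(5 + \left(-3\right)^{2} - -6\right)\right)\right) - 2344 = \left(97 + \left(5 + 9 + 6\right) \left(4 + \left(5 + 9 + 6\right)\right)\right) - 2344 = \left(97 + 20 \left(4 + 20\right)\right) - 2344 = \left(97 + 20 \cdot 24\right) - 2344 = \left(97 + 480\right) - 2344 = 577 - 2344 = -1767$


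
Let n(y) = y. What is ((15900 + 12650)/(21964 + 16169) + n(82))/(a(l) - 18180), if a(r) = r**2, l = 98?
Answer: -24652/2554911 ≈ -0.0096489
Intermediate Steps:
((15900 + 12650)/(21964 + 16169) + n(82))/(a(l) - 18180) = ((15900 + 12650)/(21964 + 16169) + 82)/(98**2 - 18180) = (28550/38133 + 82)/(9604 - 18180) = (28550*(1/38133) + 82)/(-8576) = (28550/38133 + 82)*(-1/8576) = (3155456/38133)*(-1/8576) = -24652/2554911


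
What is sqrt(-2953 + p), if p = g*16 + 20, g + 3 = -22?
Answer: I*sqrt(3333) ≈ 57.732*I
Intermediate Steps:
g = -25 (g = -3 - 22 = -25)
p = -380 (p = -25*16 + 20 = -400 + 20 = -380)
sqrt(-2953 + p) = sqrt(-2953 - 380) = sqrt(-3333) = I*sqrt(3333)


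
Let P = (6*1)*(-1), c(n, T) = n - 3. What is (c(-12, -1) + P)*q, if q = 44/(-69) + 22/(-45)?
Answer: 8162/345 ≈ 23.658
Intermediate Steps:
c(n, T) = -3 + n
P = -6 (P = 6*(-1) = -6)
q = -1166/1035 (q = 44*(-1/69) + 22*(-1/45) = -44/69 - 22/45 = -1166/1035 ≈ -1.1266)
(c(-12, -1) + P)*q = ((-3 - 12) - 6)*(-1166/1035) = (-15 - 6)*(-1166/1035) = -21*(-1166/1035) = 8162/345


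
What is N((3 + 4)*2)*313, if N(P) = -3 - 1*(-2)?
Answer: -313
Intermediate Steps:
N(P) = -1 (N(P) = -3 + 2 = -1)
N((3 + 4)*2)*313 = -1*313 = -313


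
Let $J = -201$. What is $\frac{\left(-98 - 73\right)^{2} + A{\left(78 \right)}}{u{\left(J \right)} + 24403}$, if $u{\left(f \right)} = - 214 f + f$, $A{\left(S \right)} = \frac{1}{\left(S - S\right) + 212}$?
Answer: $\frac{6199093}{14249792} \approx 0.43503$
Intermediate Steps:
$A{\left(S \right)} = \frac{1}{212}$ ($A{\left(S \right)} = \frac{1}{0 + 212} = \frac{1}{212}$)
$u{\left(f \right)} = - 213 f$
$\frac{\left(-98 - 73\right)^{2} + A{\left(78 \right)}}{u{\left(J \right)} + 24403} = \frac{\left(-98 - 73\right)^{2} + \frac{1}{212}}{\left(-213\right) \left(-201\right) + 24403} = \frac{\left(-98 - 73\right)^{2} + \frac{1}{212}}{42813 + 24403} = \frac{\left(-171\right)^{2} + \frac{1}{212}}{67216} = \left(29241 + \frac{1}{212}\right) \frac{1}{67216} = \frac{6199093}{212} \cdot \frac{1}{67216} = \frac{6199093}{14249792}$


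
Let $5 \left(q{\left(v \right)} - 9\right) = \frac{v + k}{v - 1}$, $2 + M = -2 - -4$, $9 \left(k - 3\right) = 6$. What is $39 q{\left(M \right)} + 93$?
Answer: $\frac{2077}{5} \approx 415.4$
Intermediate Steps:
$k = \frac{11}{3}$ ($k = 3 + \frac{1}{9} \cdot 6 = 3 + \frac{2}{3} = \frac{11}{3} \approx 3.6667$)
$M = 0$ ($M = -2 - -2 = -2 + \left(-2 + 4\right) = -2 + 2 = 0$)
$q{\left(v \right)} = 9 + \frac{\frac{11}{3} + v}{5 \left(-1 + v\right)}$ ($q{\left(v \right)} = 9 + \frac{\left(v + \frac{11}{3}\right) \frac{1}{v - 1}}{5} = 9 + \frac{\left(\frac{11}{3} + v\right) \frac{1}{-1 + v}}{5} = 9 + \frac{\frac{1}{-1 + v} \left(\frac{11}{3} + v\right)}{5} = 9 + \frac{\frac{11}{3} + v}{5 \left(-1 + v\right)}$)
$39 q{\left(M \right)} + 93 = 39 \frac{2 \left(-62 + 69 \cdot 0\right)}{15 \left(-1 + 0\right)} + 93 = 39 \frac{2 \left(-62 + 0\right)}{15 \left(-1\right)} + 93 = 39 \cdot \frac{2}{15} \left(-1\right) \left(-62\right) + 93 = 39 \cdot \frac{124}{15} + 93 = \frac{1612}{5} + 93 = \frac{2077}{5}$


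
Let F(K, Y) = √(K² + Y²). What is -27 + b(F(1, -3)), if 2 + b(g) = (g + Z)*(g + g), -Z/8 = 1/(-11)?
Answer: -9 + 16*√10/11 ≈ -4.4003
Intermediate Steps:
Z = 8/11 (Z = -8/(-11) = -8*(-1/11) = 8/11 ≈ 0.72727)
b(g) = -2 + 2*g*(8/11 + g) (b(g) = -2 + (g + 8/11)*(g + g) = -2 + (8/11 + g)*(2*g) = -2 + 2*g*(8/11 + g))
-27 + b(F(1, -3)) = -27 + (-2 + 2*(√(1² + (-3)²))² + 16*√(1² + (-3)²)/11) = -27 + (-2 + 2*(√(1 + 9))² + 16*√(1 + 9)/11) = -27 + (-2 + 2*(√10)² + 16*√10/11) = -27 + (-2 + 2*10 + 16*√10/11) = -27 + (-2 + 20 + 16*√10/11) = -27 + (18 + 16*√10/11) = -9 + 16*√10/11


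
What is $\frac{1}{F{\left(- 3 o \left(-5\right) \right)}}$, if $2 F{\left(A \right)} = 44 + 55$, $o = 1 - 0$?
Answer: $\frac{2}{99} \approx 0.020202$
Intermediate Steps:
$o = 1$ ($o = 1 + 0 = 1$)
$F{\left(A \right)} = \frac{99}{2}$ ($F{\left(A \right)} = \frac{44 + 55}{2} = \frac{1}{2} \cdot 99 = \frac{99}{2}$)
$\frac{1}{F{\left(- 3 o \left(-5\right) \right)}} = \frac{1}{\frac{99}{2}} = \frac{2}{99}$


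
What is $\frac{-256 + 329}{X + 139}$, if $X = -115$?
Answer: $\frac{73}{24} \approx 3.0417$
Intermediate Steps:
$\frac{-256 + 329}{X + 139} = \frac{-256 + 329}{-115 + 139} = \frac{73}{24}$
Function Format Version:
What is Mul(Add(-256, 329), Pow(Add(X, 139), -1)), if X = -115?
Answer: Rational(73, 24) ≈ 3.0417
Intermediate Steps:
Mul(Add(-256, 329), Pow(Add(X, 139), -1)) = Mul(Add(-256, 329), Pow(Add(-115, 139), -1)) = Mul(73, Pow(24, -1)) = Mul(73, Rational(1, 24)) = Rational(73, 24)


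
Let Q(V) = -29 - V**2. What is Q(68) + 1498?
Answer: -3155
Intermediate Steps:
Q(68) + 1498 = (-29 - 1*68**2) + 1498 = (-29 - 1*4624) + 1498 = (-29 - 4624) + 1498 = -4653 + 1498 = -3155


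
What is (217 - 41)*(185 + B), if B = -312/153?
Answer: 1642256/51 ≈ 32201.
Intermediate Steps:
B = -104/51 (B = -312*1/153 = -104/51 ≈ -2.0392)
(217 - 41)*(185 + B) = (217 - 41)*(185 - 104/51) = 176*(9331/51) = 1642256/51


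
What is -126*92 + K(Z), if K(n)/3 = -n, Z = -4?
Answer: -11580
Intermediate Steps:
K(n) = -3*n (K(n) = 3*(-n) = -3*n)
-126*92 + K(Z) = -126*92 - 3*(-4) = -11592 + 12 = -11580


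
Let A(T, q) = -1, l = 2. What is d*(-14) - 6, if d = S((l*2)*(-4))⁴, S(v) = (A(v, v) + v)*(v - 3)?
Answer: -152383563380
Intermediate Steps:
S(v) = (-1 + v)*(-3 + v) (S(v) = (-1 + v)*(v - 3) = (-1 + v)*(-3 + v))
d = 10884540241 (d = (3 + ((2*2)*(-4))² - 4*2*2*(-4))⁴ = (3 + (4*(-4))² - 16*(-4))⁴ = (3 + (-16)² - 4*(-16))⁴ = (3 + 256 + 64)⁴ = 323⁴ = 10884540241)
d*(-14) - 6 = 10884540241*(-14) - 6 = -152383563374 - 6 = -152383563380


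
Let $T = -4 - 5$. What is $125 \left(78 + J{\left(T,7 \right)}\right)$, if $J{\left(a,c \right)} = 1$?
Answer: $9875$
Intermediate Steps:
$T = -9$ ($T = -4 - 5 = -9$)
$125 \left(78 + J{\left(T,7 \right)}\right) = 125 \left(78 + 1\right) = 125 \cdot 79 = 9875$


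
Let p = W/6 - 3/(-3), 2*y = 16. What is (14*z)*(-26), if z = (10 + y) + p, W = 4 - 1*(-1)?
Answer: -21658/3 ≈ -7219.3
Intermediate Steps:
y = 8 (y = (½)*16 = 8)
W = 5 (W = 4 + 1 = 5)
p = 11/6 (p = 5/6 - 3/(-3) = 5*(⅙) - 3*(-⅓) = ⅚ + 1 = 11/6 ≈ 1.8333)
z = 119/6 (z = (10 + 8) + 11/6 = 18 + 11/6 = 119/6 ≈ 19.833)
(14*z)*(-26) = (14*(119/6))*(-26) = (833/3)*(-26) = -21658/3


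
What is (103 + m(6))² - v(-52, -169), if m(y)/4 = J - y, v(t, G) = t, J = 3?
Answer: 8333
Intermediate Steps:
m(y) = 12 - 4*y (m(y) = 4*(3 - y) = 12 - 4*y)
(103 + m(6))² - v(-52, -169) = (103 + (12 - 4*6))² - 1*(-52) = (103 + (12 - 24))² + 52 = (103 - 12)² + 52 = 91² + 52 = 8281 + 52 = 8333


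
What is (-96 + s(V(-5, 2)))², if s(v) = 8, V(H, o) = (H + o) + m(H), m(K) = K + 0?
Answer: 7744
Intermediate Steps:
m(K) = K
V(H, o) = o + 2*H (V(H, o) = (H + o) + H = o + 2*H)
(-96 + s(V(-5, 2)))² = (-96 + 8)² = (-88)² = 7744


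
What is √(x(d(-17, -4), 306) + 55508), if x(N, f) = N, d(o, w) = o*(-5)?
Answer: 3*√6177 ≈ 235.78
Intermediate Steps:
d(o, w) = -5*o
√(x(d(-17, -4), 306) + 55508) = √(-5*(-17) + 55508) = √(85 + 55508) = √55593 = 3*√6177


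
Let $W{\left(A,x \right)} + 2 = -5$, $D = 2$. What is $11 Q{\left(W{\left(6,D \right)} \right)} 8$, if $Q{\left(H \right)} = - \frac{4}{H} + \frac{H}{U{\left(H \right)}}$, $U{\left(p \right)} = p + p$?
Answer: $\frac{660}{7} \approx 94.286$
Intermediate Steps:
$U{\left(p \right)} = 2 p$
$W{\left(A,x \right)} = -7$ ($W{\left(A,x \right)} = -2 - 5 = -7$)
$Q{\left(H \right)} = \frac{1}{2} - \frac{4}{H}$ ($Q{\left(H \right)} = - \frac{4}{H} + \frac{H}{2 H} = - \frac{4}{H} + H \frac{1}{2 H} = - \frac{4}{H} + \frac{1}{2} = \frac{1}{2} - \frac{4}{H}$)
$11 Q{\left(W{\left(6,D \right)} \right)} 8 = 11 \frac{-8 - 7}{2 \left(-7\right)} 8 = 11 \cdot \frac{1}{2} \left(- \frac{1}{7}\right) \left(-15\right) 8 = 11 \cdot \frac{15}{14} \cdot 8 = \frac{165}{14} \cdot 8 = \frac{660}{7}$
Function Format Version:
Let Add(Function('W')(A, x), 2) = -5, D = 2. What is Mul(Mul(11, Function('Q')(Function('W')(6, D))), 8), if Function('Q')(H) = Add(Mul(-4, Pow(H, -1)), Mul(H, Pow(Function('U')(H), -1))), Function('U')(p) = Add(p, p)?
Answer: Rational(660, 7) ≈ 94.286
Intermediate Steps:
Function('U')(p) = Mul(2, p)
Function('W')(A, x) = -7 (Function('W')(A, x) = Add(-2, -5) = -7)
Function('Q')(H) = Add(Rational(1, 2), Mul(-4, Pow(H, -1))) (Function('Q')(H) = Add(Mul(-4, Pow(H, -1)), Mul(H, Pow(Mul(2, H), -1))) = Add(Mul(-4, Pow(H, -1)), Mul(H, Mul(Rational(1, 2), Pow(H, -1)))) = Add(Mul(-4, Pow(H, -1)), Rational(1, 2)) = Add(Rational(1, 2), Mul(-4, Pow(H, -1))))
Mul(Mul(11, Function('Q')(Function('W')(6, D))), 8) = Mul(Mul(11, Mul(Rational(1, 2), Pow(-7, -1), Add(-8, -7))), 8) = Mul(Mul(11, Mul(Rational(1, 2), Rational(-1, 7), -15)), 8) = Mul(Mul(11, Rational(15, 14)), 8) = Mul(Rational(165, 14), 8) = Rational(660, 7)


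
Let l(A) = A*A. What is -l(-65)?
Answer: -4225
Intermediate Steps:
l(A) = A²
-l(-65) = -1*(-65)² = -1*4225 = -4225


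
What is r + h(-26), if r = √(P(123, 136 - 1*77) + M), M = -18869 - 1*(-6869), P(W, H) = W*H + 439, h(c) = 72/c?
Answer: -36/13 + 4*I*√269 ≈ -2.7692 + 65.605*I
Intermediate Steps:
P(W, H) = 439 + H*W (P(W, H) = H*W + 439 = 439 + H*W)
M = -12000 (M = -18869 + 6869 = -12000)
r = 4*I*√269 (r = √((439 + (136 - 1*77)*123) - 12000) = √((439 + (136 - 77)*123) - 12000) = √((439 + 59*123) - 12000) = √((439 + 7257) - 12000) = √(7696 - 12000) = √(-4304) = 4*I*√269 ≈ 65.605*I)
r + h(-26) = 4*I*√269 + 72/(-26) = 4*I*√269 + 72*(-1/26) = 4*I*√269 - 36/13 = -36/13 + 4*I*√269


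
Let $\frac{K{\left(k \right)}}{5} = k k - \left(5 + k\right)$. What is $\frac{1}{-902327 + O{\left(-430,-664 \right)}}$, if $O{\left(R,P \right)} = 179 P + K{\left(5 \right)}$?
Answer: $- \frac{1}{1021108} \approx -9.7933 \cdot 10^{-7}$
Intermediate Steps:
$K{\left(k \right)} = -25 - 5 k + 5 k^{2}$ ($K{\left(k \right)} = 5 \left(k k - \left(5 + k\right)\right) = 5 \left(k^{2} - \left(5 + k\right)\right) = 5 \left(-5 + k^{2} - k\right) = -25 - 5 k + 5 k^{2}$)
$O{\left(R,P \right)} = 75 + 179 P$ ($O{\left(R,P \right)} = 179 P - \left(50 - 125\right) = 179 P - -75 = 179 P + 75 = 75 + 179 P$)
$\frac{1}{-902327 + O{\left(-430,-664 \right)}} = \frac{1}{-902327 + \left(75 + 179 \left(-664\right)\right)} = \frac{1}{-902327 + \left(75 - 118856\right)} = \frac{1}{-902327 - 118781} = \frac{1}{-1021108} = - \frac{1}{1021108}$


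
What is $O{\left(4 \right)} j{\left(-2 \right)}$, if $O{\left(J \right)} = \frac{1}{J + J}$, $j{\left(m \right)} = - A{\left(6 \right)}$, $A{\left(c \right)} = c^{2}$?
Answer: $- \frac{9}{2} \approx -4.5$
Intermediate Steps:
$j{\left(m \right)} = -36$ ($j{\left(m \right)} = - 6^{2} = \left(-1\right) 36 = -36$)
$O{\left(J \right)} = \frac{1}{2 J}$
$O{\left(4 \right)} j{\left(-2 \right)} = \frac{1}{2 \cdot 4} \left(-36\right) = \frac{1}{2} \cdot \frac{1}{4} \left(-36\right) = \frac{1}{8} \left(-36\right) = - \frac{9}{2}$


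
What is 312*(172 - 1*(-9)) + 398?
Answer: 56870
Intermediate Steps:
312*(172 - 1*(-9)) + 398 = 312*(172 + 9) + 398 = 312*181 + 398 = 56472 + 398 = 56870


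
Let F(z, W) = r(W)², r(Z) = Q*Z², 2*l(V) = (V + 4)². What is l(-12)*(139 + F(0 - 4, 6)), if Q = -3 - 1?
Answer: 668000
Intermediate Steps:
Q = -4
l(V) = (4 + V)²/2 (l(V) = (V + 4)²/2 = (4 + V)²/2)
r(Z) = -4*Z²
F(z, W) = 16*W⁴ (F(z, W) = (-4*W²)² = 16*W⁴)
l(-12)*(139 + F(0 - 4, 6)) = ((4 - 12)²/2)*(139 + 16*6⁴) = ((½)*(-8)²)*(139 + 16*1296) = ((½)*64)*(139 + 20736) = 32*20875 = 668000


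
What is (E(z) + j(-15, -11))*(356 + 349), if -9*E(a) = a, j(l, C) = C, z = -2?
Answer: -22795/3 ≈ -7598.3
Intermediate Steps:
E(a) = -a/9
(E(z) + j(-15, -11))*(356 + 349) = (-⅑*(-2) - 11)*(356 + 349) = (2/9 - 11)*705 = -97/9*705 = -22795/3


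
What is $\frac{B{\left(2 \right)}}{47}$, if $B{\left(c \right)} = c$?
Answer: $\frac{2}{47} \approx 0.042553$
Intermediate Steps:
$\frac{B{\left(2 \right)}}{47} = \frac{2}{47}$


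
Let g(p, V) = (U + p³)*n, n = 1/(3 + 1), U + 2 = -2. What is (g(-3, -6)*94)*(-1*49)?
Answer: 71393/2 ≈ 35697.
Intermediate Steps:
U = -4 (U = -2 - 2 = -4)
n = ¼ (n = 1/4 = ¼ ≈ 0.25000)
g(p, V) = -1 + p³/4 (g(p, V) = (-4 + p³)*(¼) = -1 + p³/4)
(g(-3, -6)*94)*(-1*49) = ((-1 + (¼)*(-3)³)*94)*(-1*49) = ((-1 + (¼)*(-27))*94)*(-49) = ((-1 - 27/4)*94)*(-49) = -31/4*94*(-49) = -1457/2*(-49) = 71393/2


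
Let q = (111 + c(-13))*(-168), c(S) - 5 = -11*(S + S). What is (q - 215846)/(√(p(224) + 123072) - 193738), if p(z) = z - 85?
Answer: 54901861916/37534289433 + 283382*√123211/37534289433 ≈ 1.4654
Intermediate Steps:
c(S) = 5 - 22*S (c(S) = 5 - 11*(S + S) = 5 - 22*S)
p(z) = -85 + z
q = -67536 (q = (111 + (5 - 22*(-13)))*(-168) = (111 + (5 + 286))*(-168) = (111 + 291)*(-168) = 402*(-168) = -67536)
(q - 215846)/(√(p(224) + 123072) - 193738) = (-67536 - 215846)/(√((-85 + 224) + 123072) - 193738) = -283382/(√(139 + 123072) - 193738) = -283382/(√123211 - 193738) = -283382/(-193738 + √123211)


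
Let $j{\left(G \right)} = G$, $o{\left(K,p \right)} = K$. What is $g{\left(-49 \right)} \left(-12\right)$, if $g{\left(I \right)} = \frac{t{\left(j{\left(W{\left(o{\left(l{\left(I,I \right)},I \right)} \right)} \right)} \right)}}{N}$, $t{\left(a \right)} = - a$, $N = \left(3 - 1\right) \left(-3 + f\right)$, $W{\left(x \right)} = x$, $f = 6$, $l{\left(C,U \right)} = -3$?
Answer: $-6$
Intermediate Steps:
$N = 6$ ($N = \left(3 - 1\right) \left(-3 + 6\right) = 2 \cdot 3 = 6$)
$g{\left(I \right)} = \frac{1}{2}$ ($g{\left(I \right)} = \frac{\left(-1\right) \left(-3\right)}{6} = 3 \cdot \frac{1}{6} = \frac{1}{2}$)
$g{\left(-49 \right)} \left(-12\right) = \frac{1}{2} \left(-12\right) = -6$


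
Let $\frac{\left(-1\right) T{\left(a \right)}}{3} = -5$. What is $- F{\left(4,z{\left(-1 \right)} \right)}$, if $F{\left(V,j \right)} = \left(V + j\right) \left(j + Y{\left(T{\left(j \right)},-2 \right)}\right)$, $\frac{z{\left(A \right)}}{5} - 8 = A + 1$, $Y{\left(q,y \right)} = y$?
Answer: $-1672$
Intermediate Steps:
$T{\left(a \right)} = 15$ ($T{\left(a \right)} = \left(-3\right) \left(-5\right) = 15$)
$z{\left(A \right)} = 45 + 5 A$ ($z{\left(A \right)} = 40 + 5 \left(A + 1\right) = 40 + 5 \left(1 + A\right) = 40 + \left(5 + 5 A\right) = 45 + 5 A$)
$F{\left(V,j \right)} = \left(-2 + j\right) \left(V + j\right)$ ($F{\left(V,j \right)} = \left(V + j\right) \left(j - 2\right) = \left(V + j\right) \left(-2 + j\right) = \left(-2 + j\right) \left(V + j\right)$)
$- F{\left(4,z{\left(-1 \right)} \right)} = - (\left(45 + 5 \left(-1\right)\right)^{2} - 8 - 2 \left(45 + 5 \left(-1\right)\right) + 4 \left(45 + 5 \left(-1\right)\right)) = - (\left(45 - 5\right)^{2} - 8 - 2 \left(45 - 5\right) + 4 \left(45 - 5\right)) = - (40^{2} - 8 - 80 + 4 \cdot 40) = - (1600 - 8 - 80 + 160) = \left(-1\right) 1672 = -1672$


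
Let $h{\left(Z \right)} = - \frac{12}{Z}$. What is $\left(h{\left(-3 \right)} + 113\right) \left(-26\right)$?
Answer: $-3042$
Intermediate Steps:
$\left(h{\left(-3 \right)} + 113\right) \left(-26\right) = \left(- \frac{12}{-3} + 113\right) \left(-26\right) = \left(\left(-12\right) \left(- \frac{1}{3}\right) + 113\right) \left(-26\right) = \left(4 + 113\right) \left(-26\right) = 117 \left(-26\right) = -3042$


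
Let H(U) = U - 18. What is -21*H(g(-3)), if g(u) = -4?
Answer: 462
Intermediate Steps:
H(U) = -18 + U
-21*H(g(-3)) = -21*(-18 - 4) = -21*(-22) = 462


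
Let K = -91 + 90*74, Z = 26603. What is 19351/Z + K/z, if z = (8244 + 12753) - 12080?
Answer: 9386702/6411323 ≈ 1.4641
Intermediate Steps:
z = 8917 (z = 20997 - 12080 = 8917)
K = 6569 (K = -91 + 6660 = 6569)
19351/Z + K/z = 19351/26603 + 6569/8917 = 19351*(1/26603) + 6569*(1/8917) = 523/719 + 6569/8917 = 9386702/6411323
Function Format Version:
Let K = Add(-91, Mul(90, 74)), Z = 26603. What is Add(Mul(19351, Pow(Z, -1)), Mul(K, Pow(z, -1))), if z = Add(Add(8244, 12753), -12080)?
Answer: Rational(9386702, 6411323) ≈ 1.4641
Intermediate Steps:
z = 8917 (z = Add(20997, -12080) = 8917)
K = 6569 (K = Add(-91, 6660) = 6569)
Add(Mul(19351, Pow(Z, -1)), Mul(K, Pow(z, -1))) = Add(Mul(19351, Pow(26603, -1)), Mul(6569, Pow(8917, -1))) = Add(Mul(19351, Rational(1, 26603)), Mul(6569, Rational(1, 8917))) = Add(Rational(523, 719), Rational(6569, 8917)) = Rational(9386702, 6411323)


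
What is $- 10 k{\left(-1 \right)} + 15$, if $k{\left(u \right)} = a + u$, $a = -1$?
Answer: $35$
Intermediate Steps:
$k{\left(u \right)} = -1 + u$
$- 10 k{\left(-1 \right)} + 15 = - 10 \left(-1 - 1\right) + 15 = \left(-10\right) \left(-2\right) + 15 = 20 + 15 = 35$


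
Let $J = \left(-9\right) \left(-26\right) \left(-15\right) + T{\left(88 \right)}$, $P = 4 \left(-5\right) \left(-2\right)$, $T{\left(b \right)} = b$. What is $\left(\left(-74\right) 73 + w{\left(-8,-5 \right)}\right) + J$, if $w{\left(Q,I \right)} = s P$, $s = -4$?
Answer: $-8984$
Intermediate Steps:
$P = 40$ ($P = \left(-20\right) \left(-2\right) = 40$)
$w{\left(Q,I \right)} = -160$ ($w{\left(Q,I \right)} = \left(-4\right) 40 = -160$)
$J = -3422$ ($J = \left(-9\right) \left(-26\right) \left(-15\right) + 88 = 234 \left(-15\right) + 88 = -3510 + 88 = -3422$)
$\left(\left(-74\right) 73 + w{\left(-8,-5 \right)}\right) + J = \left(\left(-74\right) 73 - 160\right) - 3422 = \left(-5402 - 160\right) - 3422 = -5562 - 3422 = -8984$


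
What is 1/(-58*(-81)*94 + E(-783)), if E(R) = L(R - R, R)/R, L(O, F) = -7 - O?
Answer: 783/345782203 ≈ 2.2644e-6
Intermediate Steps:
E(R) = -7/R (E(R) = (-7 - (R - R))/R = (-7 - 1*0)/R = (-7 + 0)/R = -7/R)
1/(-58*(-81)*94 + E(-783)) = 1/(-58*(-81)*94 - 7/(-783)) = 1/(4698*94 - 7*(-1/783)) = 1/(441612 + 7/783) = 1/(345782203/783) = 783/345782203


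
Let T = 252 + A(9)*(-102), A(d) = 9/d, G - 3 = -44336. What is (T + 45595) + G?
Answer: 1412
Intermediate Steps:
G = -44333 (G = 3 - 44336 = -44333)
T = 150 (T = 252 + (9/9)*(-102) = 252 + (9*(1/9))*(-102) = 252 + 1*(-102) = 252 - 102 = 150)
(T + 45595) + G = (150 + 45595) - 44333 = 45745 - 44333 = 1412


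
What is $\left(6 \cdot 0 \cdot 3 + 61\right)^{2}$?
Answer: $3721$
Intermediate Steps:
$\left(6 \cdot 0 \cdot 3 + 61\right)^{2} = \left(0 \cdot 3 + 61\right)^{2} = \left(0 + 61\right)^{2} = 61^{2} = 3721$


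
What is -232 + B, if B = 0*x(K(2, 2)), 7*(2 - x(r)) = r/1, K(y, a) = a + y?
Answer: -232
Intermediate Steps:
x(r) = 2 - r/7 (x(r) = 2 - r/(7*1) = 2 - r/7)
B = 0 (B = 0*(2 - (2 + 2)/7) = 0*(2 - ⅐*4) = 0*(2 - 4/7) = 0*(10/7) = 0)
-232 + B = -232 + 0 = -232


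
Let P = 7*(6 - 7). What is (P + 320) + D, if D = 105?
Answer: 418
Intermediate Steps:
P = -7 (P = 7*(-1) = -7)
(P + 320) + D = (-7 + 320) + 105 = 313 + 105 = 418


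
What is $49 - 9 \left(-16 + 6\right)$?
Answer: $139$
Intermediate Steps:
$49 - 9 \left(-16 + 6\right) = 49 - -90 = 49 + 90 = 139$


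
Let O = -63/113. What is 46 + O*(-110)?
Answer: 12128/113 ≈ 107.33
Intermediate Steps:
O = -63/113 (O = -63*1/113 = -63/113 ≈ -0.55752)
46 + O*(-110) = 46 - 63/113*(-110) = 46 + 6930/113 = 12128/113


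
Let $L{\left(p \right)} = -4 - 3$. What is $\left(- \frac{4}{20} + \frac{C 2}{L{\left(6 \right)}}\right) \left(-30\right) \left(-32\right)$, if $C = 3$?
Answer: $- \frac{7104}{7} \approx -1014.9$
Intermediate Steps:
$L{\left(p \right)} = -7$ ($L{\left(p \right)} = -4 - 3 = -7$)
$\left(- \frac{4}{20} + \frac{C 2}{L{\left(6 \right)}}\right) \left(-30\right) \left(-32\right) = \left(- \frac{4}{20} + \frac{3 \cdot 2}{-7}\right) \left(-30\right) \left(-32\right) = \left(\left(-4\right) \frac{1}{20} + 6 \left(- \frac{1}{7}\right)\right) \left(-30\right) \left(-32\right) = \left(- \frac{1}{5} - \frac{6}{7}\right) \left(-30\right) \left(-32\right) = \left(- \frac{37}{35}\right) \left(-30\right) \left(-32\right) = \frac{222}{7} \left(-32\right) = - \frac{7104}{7}$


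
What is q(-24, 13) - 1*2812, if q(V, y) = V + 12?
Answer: -2824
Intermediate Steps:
q(V, y) = 12 + V
q(-24, 13) - 1*2812 = (12 - 24) - 1*2812 = -12 - 2812 = -2824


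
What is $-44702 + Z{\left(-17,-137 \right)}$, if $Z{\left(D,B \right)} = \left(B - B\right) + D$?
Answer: $-44719$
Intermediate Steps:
$Z{\left(D,B \right)} = D$ ($Z{\left(D,B \right)} = 0 + D = D$)
$-44702 + Z{\left(-17,-137 \right)} = -44702 - 17 = -44719$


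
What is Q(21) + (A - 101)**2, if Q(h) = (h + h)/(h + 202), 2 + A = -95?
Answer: 8742534/223 ≈ 39204.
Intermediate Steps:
A = -97 (A = -2 - 95 = -97)
Q(h) = 2*h/(202 + h) (Q(h) = (2*h)/(202 + h) = 2*h/(202 + h))
Q(21) + (A - 101)**2 = 2*21/(202 + 21) + (-97 - 101)**2 = 2*21/223 + (-198)**2 = 2*21*(1/223) + 39204 = 42/223 + 39204 = 8742534/223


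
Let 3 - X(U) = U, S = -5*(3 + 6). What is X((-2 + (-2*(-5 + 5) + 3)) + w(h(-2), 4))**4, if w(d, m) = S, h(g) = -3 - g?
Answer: 4879681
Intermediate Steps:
S = -45 (S = -5*9 = -45)
w(d, m) = -45
X(U) = 3 - U
X((-2 + (-2*(-5 + 5) + 3)) + w(h(-2), 4))**4 = (3 - ((-2 + (-2*(-5 + 5) + 3)) - 45))**4 = (3 - ((-2 + (-2*0 + 3)) - 45))**4 = (3 - ((-2 + (0 + 3)) - 45))**4 = (3 - ((-2 + 3) - 45))**4 = (3 - (1 - 45))**4 = (3 - 1*(-44))**4 = (3 + 44)**4 = 47**4 = 4879681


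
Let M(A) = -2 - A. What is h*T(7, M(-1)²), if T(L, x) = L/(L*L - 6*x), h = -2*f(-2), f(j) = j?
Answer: 28/43 ≈ 0.65116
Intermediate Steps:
h = 4 (h = -2*(-2) = 4)
T(L, x) = L/(L² - 6*x)
h*T(7, M(-1)²) = 4*(7/(7² - 6*(-2 - 1*(-1))²)) = 4*(7/(49 - 6*(-2 + 1)²)) = 4*(7/(49 - 6*(-1)²)) = 4*(7/(49 - 6*1)) = 4*(7/(49 - 6)) = 4*(7/43) = 28/43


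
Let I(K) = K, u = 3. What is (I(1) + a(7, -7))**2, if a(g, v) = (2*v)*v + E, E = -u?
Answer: 9216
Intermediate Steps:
E = -3 (E = -1*3 = -3)
a(g, v) = -3 + 2*v**2 (a(g, v) = (2*v)*v - 3 = 2*v**2 - 3 = -3 + 2*v**2)
(I(1) + a(7, -7))**2 = (1 + (-3 + 2*(-7)**2))**2 = (1 + (-3 + 2*49))**2 = (1 + (-3 + 98))**2 = (1 + 95)**2 = 96**2 = 9216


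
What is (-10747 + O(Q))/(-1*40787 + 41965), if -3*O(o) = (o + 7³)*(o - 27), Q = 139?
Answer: -86225/3534 ≈ -24.399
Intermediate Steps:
O(o) = -(-27 + o)*(343 + o)/3 (O(o) = -(o + 7³)*(o - 27)/3 = -(o + 343)*(-27 + o)/3 = -(343 + o)*(-27 + o)/3 = -(-27 + o)*(343 + o)/3)
(-10747 + O(Q))/(-1*40787 + 41965) = (-10747 + (3087 - 316/3*139 - ⅓*139²))/(-1*40787 + 41965) = (-10747 + (3087 - 43924/3 - ⅓*19321))/(-40787 + 41965) = (-10747 + (3087 - 43924/3 - 19321/3))/1178 = (-10747 - 53984/3)*(1/1178) = -86225/3*1/1178 = -86225/3534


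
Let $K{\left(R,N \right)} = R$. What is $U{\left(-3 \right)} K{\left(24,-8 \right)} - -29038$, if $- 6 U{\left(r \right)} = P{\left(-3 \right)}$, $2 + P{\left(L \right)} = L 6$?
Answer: $29118$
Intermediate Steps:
$P{\left(L \right)} = -2 + 6 L$ ($P{\left(L \right)} = -2 + L 6 = -2 + 6 L$)
$U{\left(r \right)} = \frac{10}{3}$ ($U{\left(r \right)} = - \frac{-2 + 6 \left(-3\right)}{6} = - \frac{-2 - 18}{6} = \left(- \frac{1}{6}\right) \left(-20\right) = \frac{10}{3}$)
$U{\left(-3 \right)} K{\left(24,-8 \right)} - -29038 = \frac{10}{3} \cdot 24 - -29038 = 80 + 29038 = 29118$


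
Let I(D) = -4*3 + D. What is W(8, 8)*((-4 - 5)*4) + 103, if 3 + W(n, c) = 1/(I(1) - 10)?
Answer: 1489/7 ≈ 212.71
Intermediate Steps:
I(D) = -12 + D
W(n, c) = -64/21 (W(n, c) = -3 + 1/((-12 + 1) - 10) = -3 + 1/(-11 - 10) = -3 + 1/(-21) = -3 - 1/21 = -64/21)
W(8, 8)*((-4 - 5)*4) + 103 = -64*(-4 - 5)*4/21 + 103 = -(-192)*4/7 + 103 = -64/21*(-36) + 103 = 768/7 + 103 = 1489/7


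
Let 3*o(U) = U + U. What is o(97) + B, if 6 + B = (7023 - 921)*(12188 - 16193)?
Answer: -73315354/3 ≈ -2.4438e+7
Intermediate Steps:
o(U) = 2*U/3 (o(U) = (U + U)/3 = (2*U)/3 = 2*U/3)
B = -24438516 (B = -6 + (7023 - 921)*(12188 - 16193) = -6 + 6102*(-4005) = -6 - 24438510 = -24438516)
o(97) + B = (⅔)*97 - 24438516 = 194/3 - 24438516 = -73315354/3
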